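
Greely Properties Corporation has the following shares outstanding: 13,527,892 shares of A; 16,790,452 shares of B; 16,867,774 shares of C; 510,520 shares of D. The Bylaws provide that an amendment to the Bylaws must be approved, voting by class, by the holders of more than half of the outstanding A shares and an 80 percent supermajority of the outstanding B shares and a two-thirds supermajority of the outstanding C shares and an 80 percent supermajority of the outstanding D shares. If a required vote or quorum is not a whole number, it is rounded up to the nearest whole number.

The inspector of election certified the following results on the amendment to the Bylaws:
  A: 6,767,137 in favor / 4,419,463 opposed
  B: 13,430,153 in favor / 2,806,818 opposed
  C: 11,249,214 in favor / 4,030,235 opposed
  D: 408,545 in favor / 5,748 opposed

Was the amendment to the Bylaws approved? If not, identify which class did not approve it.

A: a majority of 13527892 is 6763947; 6,763,947 required, 6,767,137 in favor — approved.
B: 4/5 of 16790452 = 13432361.60, rounded up to 13432362; 13,432,362 required, 13,430,153 in favor — not approved.
C: 2/3 of 16867774 = 11245182.67, rounded up to 11245183; 11,245,183 required, 11,249,214 in favor — approved.
D: 4/5 of 510520 = 408416; 408,416 required, 408,545 in favor — approved.

Not approved — the B shares did not give the required vote.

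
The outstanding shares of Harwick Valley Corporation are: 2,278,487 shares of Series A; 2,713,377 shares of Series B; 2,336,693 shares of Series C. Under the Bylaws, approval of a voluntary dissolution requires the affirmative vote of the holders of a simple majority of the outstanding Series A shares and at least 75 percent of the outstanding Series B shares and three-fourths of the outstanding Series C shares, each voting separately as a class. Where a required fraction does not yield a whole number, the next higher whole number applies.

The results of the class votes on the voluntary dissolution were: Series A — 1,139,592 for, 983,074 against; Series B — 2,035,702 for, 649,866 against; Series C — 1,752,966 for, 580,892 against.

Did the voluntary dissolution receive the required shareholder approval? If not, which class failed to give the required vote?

Series A: a majority of 2278487 is 1139244; 1,139,244 required, 1,139,592 in favor — approved.
Series B: 3/4 of 2713377 = 2035032.75, rounded up to 2035033; 2,035,033 required, 2,035,702 in favor — approved.
Series C: 3/4 of 2336693 = 1752519.75, rounded up to 1752520; 1,752,520 required, 1,752,966 in favor — approved.

Approved — every class gave the required vote.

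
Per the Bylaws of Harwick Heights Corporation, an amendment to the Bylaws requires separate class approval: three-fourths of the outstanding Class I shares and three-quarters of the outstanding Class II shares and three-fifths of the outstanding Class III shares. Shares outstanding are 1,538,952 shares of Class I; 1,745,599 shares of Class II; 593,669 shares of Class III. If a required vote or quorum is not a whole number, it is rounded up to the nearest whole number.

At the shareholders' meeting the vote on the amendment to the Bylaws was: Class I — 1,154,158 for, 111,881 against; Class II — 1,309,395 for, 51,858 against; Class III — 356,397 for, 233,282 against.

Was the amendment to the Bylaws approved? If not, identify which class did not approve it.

Not approved — the Class I shares did not give the required vote.

Class I: 3/4 of 1538952 = 1154214; 1,154,214 required, 1,154,158 in favor — not approved.
Class II: 3/4 of 1745599 = 1309199.25, rounded up to 1309200; 1,309,200 required, 1,309,395 in favor — approved.
Class III: 3/5 of 593669 = 356201.40, rounded up to 356202; 356,202 required, 356,397 in favor — approved.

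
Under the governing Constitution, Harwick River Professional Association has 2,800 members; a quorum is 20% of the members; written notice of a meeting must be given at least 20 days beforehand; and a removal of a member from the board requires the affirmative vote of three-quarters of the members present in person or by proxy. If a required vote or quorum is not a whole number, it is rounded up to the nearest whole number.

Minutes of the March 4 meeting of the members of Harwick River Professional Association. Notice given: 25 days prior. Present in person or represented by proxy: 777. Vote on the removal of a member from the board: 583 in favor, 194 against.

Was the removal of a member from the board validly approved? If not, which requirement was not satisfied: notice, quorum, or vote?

Valid — all requirements satisfied.

Notice: 25 days given; 20 required. Satisfied.
Quorum: 20% of 2,800 = 560; 777 present. Satisfied.
Vote: requires three-fourths of those present (777); 3/4 of 777 = 582.75, rounded up to 583, so 583 needed; 583 in favor. Satisfied.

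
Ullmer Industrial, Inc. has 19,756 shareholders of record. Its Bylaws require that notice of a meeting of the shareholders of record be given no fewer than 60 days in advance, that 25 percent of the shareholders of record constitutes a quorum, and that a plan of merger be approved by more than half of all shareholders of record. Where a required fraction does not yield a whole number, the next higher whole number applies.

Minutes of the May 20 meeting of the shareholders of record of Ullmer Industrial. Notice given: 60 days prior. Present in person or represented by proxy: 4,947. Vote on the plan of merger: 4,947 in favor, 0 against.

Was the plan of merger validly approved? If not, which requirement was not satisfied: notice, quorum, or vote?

Invalid — vote requirement not satisfied.

Notice: 60 days given; 60 required. Satisfied.
Quorum: 25% of 19,756 = 4,939; 4,947 present. Satisfied.
Vote: requires a majority of all shareholders of record (19,756); a majority of 19756 is 9879, so 9,879 needed; 4,947 in favor. Not satisfied.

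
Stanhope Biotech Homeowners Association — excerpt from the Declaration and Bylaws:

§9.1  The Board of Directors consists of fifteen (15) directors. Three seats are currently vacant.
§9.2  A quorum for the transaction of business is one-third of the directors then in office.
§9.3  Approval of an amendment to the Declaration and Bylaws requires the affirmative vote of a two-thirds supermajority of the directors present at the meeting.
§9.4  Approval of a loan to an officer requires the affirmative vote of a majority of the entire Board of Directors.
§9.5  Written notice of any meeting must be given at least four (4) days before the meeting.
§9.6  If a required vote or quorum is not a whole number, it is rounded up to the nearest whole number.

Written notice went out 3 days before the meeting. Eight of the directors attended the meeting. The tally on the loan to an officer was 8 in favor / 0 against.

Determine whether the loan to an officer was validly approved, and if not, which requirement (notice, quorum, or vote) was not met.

Notice: 3 days given; 4 required (3 < 4). Not satisfied.
Quorum: 8 present; quorum is 4. Satisfied.
Vote: the loan to an officer requires a majority of the entire Board of Directors (15). A majority of 15 is 8, so 8 affirmative votes are needed; 8 voted in favor. Satisfied.

Invalid — notice requirement not satisfied.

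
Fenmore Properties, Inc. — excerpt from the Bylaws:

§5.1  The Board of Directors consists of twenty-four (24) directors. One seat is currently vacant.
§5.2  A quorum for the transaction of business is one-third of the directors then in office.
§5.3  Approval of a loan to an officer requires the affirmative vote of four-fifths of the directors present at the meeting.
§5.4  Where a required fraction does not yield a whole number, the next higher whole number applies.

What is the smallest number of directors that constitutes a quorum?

1/3 of 23 = 7.67, rounded up to 8.

8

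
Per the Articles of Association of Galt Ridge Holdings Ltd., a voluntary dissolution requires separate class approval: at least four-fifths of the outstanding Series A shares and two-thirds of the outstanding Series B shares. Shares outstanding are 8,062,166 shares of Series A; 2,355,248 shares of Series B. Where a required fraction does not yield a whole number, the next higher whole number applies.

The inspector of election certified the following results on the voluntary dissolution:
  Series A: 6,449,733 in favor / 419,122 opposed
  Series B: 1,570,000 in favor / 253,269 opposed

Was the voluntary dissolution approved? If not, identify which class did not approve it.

Series A: 4/5 of 8062166 = 6449732.80, rounded up to 6449733; 6,449,733 required, 6,449,733 in favor — approved.
Series B: 2/3 of 2355248 = 1570165.33, rounded up to 1570166; 1,570,166 required, 1,570,000 in favor — not approved.

Not approved — the Series B shares did not give the required vote.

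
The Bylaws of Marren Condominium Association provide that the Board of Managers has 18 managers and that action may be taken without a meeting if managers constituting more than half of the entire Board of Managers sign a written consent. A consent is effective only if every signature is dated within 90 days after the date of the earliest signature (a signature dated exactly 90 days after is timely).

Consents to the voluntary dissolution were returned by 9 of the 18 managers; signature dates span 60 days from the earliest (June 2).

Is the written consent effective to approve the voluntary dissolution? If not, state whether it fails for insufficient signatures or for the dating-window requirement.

Signatures required: more than half of 18 — a majority of 18 is 10, so 10 needed; 9 signed. Insufficient.
Dating window: the latest signature is 60 days after the earliest; the limit is 90 days. Within the window.

Not effective — insufficient signatures.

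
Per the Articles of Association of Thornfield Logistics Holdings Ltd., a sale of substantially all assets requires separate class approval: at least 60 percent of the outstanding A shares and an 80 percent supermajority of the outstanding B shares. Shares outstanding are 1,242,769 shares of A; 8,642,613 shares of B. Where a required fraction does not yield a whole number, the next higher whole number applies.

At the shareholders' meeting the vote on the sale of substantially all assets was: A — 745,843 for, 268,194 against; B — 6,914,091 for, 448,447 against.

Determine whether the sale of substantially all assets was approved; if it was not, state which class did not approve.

A: 3/5 of 1242769 = 745661.40, rounded up to 745662; 745,662 required, 745,843 in favor — approved.
B: 4/5 of 8642613 = 6914090.40, rounded up to 6914091; 6,914,091 required, 6,914,091 in favor — approved.

Approved — every class gave the required vote.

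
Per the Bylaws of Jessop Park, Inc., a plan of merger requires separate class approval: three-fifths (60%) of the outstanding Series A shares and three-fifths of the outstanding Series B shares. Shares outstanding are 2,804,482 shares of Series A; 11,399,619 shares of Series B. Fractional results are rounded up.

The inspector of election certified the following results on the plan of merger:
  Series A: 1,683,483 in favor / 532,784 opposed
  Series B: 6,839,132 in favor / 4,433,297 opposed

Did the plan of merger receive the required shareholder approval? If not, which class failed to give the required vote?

Series A: 3/5 of 2804482 = 1682689.20, rounded up to 1682690; 1,682,690 required, 1,683,483 in favor — approved.
Series B: 3/5 of 11399619 = 6839771.40, rounded up to 6839772; 6,839,772 required, 6,839,132 in favor — not approved.

Not approved — the Series B shares did not give the required vote.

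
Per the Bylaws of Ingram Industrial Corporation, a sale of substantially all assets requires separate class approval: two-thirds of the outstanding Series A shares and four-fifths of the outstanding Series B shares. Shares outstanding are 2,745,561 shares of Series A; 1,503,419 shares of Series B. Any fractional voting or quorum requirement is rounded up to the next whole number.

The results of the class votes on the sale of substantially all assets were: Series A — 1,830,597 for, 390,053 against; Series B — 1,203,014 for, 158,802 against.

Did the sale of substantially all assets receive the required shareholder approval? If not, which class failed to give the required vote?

Series A: 2/3 of 2745561 = 1830374; 1,830,374 required, 1,830,597 in favor — approved.
Series B: 4/5 of 1503419 = 1202735.20, rounded up to 1202736; 1,202,736 required, 1,203,014 in favor — approved.

Approved — every class gave the required vote.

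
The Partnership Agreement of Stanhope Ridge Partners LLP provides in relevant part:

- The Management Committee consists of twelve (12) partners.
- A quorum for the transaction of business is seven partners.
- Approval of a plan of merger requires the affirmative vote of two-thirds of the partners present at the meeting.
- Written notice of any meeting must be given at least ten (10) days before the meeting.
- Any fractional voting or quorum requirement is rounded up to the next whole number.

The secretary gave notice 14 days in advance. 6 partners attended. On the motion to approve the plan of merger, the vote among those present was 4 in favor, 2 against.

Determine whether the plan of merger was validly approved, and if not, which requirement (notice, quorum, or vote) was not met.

Invalid — quorum requirement not satisfied.

Notice: 14 days given; 10 required (14 ≥ 10). Satisfied.
Quorum: 6 present; quorum is 7. Not satisfied.
Vote: the plan of merger requires two-thirds of the partners present (6). 2/3 of 6 = 4, so 4 affirmative votes are needed; 4 voted in favor. Satisfied. (Moot — without a quorum no business can be validly transacted.)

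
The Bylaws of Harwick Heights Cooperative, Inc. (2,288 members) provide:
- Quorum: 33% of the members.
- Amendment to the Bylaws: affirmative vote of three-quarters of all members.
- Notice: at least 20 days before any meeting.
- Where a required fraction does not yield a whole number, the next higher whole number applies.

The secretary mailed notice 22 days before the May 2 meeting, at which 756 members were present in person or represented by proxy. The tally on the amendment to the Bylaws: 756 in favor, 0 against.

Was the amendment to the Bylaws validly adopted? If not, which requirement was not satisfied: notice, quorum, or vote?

Notice: 22 days given; 20 required. Satisfied.
Quorum: 33% of 2,288 = 755.04, rounded up to 756; 756 present. Satisfied.
Vote: requires three-fourths of all members (2,288); 3/4 of 2288 = 1716, so 1,716 needed; 756 in favor. Not satisfied.

Invalid — vote requirement not satisfied.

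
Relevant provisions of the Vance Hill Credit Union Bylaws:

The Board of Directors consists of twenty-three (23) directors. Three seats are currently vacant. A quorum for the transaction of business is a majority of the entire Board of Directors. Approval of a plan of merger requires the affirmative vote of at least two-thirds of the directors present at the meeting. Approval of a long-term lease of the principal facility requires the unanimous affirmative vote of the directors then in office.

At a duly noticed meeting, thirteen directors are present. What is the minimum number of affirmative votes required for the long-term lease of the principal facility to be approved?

20

The long-term lease of the principal facility requires the unanimous vote of the directors then in office (20).
Unanimous means all 20.
(Only 13 can vote, so the long-term lease of the principal facility cannot pass at this meeting, but the required vote is still 20.)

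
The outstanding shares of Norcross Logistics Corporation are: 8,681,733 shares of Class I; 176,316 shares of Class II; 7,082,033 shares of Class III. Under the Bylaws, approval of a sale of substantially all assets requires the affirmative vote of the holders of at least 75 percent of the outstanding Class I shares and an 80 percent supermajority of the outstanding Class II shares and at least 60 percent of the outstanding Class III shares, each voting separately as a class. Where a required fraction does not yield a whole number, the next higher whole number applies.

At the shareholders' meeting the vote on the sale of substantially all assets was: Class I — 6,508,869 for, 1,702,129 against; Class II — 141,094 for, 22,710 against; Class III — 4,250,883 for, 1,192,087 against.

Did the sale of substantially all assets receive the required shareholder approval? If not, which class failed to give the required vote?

Not approved — the Class I shares did not give the required vote.

Class I: 3/4 of 8681733 = 6511299.75, rounded up to 6511300; 6,511,300 required, 6,508,869 in favor — not approved.
Class II: 4/5 of 176316 = 141052.80, rounded up to 141053; 141,053 required, 141,094 in favor — approved.
Class III: 3/5 of 7082033 = 4249219.80, rounded up to 4249220; 4,249,220 required, 4,250,883 in favor — approved.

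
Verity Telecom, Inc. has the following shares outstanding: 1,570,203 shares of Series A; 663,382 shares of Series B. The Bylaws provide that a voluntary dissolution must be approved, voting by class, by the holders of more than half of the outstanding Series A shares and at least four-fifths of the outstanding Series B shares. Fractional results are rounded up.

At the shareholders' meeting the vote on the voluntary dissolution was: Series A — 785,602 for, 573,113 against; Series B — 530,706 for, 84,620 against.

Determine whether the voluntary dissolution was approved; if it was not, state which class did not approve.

Series A: a majority of 1570203 is 785102; 785,102 required, 785,602 in favor — approved.
Series B: 4/5 of 663382 = 530705.60, rounded up to 530706; 530,706 required, 530,706 in favor — approved.

Approved — every class gave the required vote.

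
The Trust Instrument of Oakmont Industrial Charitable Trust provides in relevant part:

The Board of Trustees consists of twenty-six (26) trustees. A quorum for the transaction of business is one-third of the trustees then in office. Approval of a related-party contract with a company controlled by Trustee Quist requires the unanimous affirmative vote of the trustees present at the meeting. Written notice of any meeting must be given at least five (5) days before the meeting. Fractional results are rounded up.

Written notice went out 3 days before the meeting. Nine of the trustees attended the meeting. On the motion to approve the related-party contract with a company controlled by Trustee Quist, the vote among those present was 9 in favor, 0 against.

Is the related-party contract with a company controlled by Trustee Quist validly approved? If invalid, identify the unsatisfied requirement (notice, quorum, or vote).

Notice: 3 days given; 5 required (3 < 5). Not satisfied.
Quorum: 9 present; quorum is 9. Satisfied.
Vote: the related-party contract with a company controlled by Trustee Quist requires the unanimous vote of the trustees present (9). Unanimous means all 9, so 9 affirmative votes are needed; 9 voted in favor. Satisfied.

Invalid — notice requirement not satisfied.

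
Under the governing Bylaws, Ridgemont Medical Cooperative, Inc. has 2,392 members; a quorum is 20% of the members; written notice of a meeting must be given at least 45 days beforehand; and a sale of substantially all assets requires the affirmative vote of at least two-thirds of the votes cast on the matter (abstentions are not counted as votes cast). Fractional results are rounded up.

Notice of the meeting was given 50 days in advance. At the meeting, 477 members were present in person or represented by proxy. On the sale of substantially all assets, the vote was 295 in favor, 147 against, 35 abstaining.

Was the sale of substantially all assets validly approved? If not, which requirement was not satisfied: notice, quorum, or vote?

Invalid — quorum requirement not satisfied.

Notice: 50 days given; 45 required. Satisfied.
Quorum: 20% of 2,392 = 478.40, rounded up to 479; 477 present. Not satisfied.
Vote: requires two-thirds of the votes cast (477 − 35 abstaining = 442); 2/3 of 442 = 294.67, rounded up to 295, so 295 needed; 295 in favor. Satisfied.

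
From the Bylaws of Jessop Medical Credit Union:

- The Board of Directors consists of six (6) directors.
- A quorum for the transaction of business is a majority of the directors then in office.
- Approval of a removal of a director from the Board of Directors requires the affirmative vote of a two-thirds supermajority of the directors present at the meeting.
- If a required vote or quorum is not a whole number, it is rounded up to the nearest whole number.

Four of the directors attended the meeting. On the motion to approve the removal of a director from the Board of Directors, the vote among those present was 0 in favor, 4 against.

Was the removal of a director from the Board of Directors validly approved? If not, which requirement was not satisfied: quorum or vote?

Invalid — vote requirement not satisfied.

Quorum: 4 present; quorum is 4. Satisfied.
Vote: the removal of a director from the Board of Directors requires two-thirds of the directors present (4). 2/3 of 4 = 2.67, rounded up to 3, so 3 affirmative votes are needed; 0 voted in favor. Not satisfied.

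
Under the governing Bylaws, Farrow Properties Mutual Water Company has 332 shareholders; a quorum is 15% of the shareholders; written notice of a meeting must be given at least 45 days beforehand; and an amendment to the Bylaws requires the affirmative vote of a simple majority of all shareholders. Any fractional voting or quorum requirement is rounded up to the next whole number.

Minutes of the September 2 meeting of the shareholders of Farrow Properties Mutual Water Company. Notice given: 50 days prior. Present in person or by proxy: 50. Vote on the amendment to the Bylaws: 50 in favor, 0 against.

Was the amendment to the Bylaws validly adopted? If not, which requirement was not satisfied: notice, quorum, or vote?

Invalid — vote requirement not satisfied.

Notice: 50 days given; 45 required. Satisfied.
Quorum: 15% of 332 = 49.80, rounded up to 50; 50 present. Satisfied.
Vote: requires a majority of all shareholders (332); a majority of 332 is 167, so 167 needed; 50 in favor. Not satisfied.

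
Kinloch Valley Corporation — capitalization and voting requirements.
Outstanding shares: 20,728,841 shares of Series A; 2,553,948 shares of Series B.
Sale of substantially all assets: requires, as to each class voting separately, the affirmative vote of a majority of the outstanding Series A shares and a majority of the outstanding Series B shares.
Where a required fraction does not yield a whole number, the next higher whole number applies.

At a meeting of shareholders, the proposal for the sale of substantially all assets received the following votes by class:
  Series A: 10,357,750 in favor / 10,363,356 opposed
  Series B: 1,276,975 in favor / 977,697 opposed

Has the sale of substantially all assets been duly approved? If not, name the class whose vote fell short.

Series A: a majority of 20728841 is 10364421; 10,364,421 required, 10,357,750 in favor — not approved.
Series B: a majority of 2553948 is 1276975; 1,276,975 required, 1,276,975 in favor — approved.

Not approved — the Series A shares did not give the required vote.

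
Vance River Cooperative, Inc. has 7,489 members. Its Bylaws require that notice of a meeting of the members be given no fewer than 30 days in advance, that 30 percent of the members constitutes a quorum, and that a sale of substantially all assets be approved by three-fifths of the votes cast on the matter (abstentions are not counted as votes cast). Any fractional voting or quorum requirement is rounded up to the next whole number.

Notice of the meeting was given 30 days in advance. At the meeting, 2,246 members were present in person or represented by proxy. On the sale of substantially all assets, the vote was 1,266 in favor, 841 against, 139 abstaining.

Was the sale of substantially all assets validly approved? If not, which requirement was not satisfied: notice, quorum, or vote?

Notice: 30 days given; 30 required. Satisfied.
Quorum: 30% of 7,489 = 2,246.70, rounded up to 2,247; 2,246 present. Not satisfied.
Vote: requires three-fifths of the votes cast (2,246 − 139 abstaining = 2,107); 3/5 of 2107 = 1264.20, rounded up to 1265, so 1,265 needed; 1,266 in favor. Satisfied.

Invalid — quorum requirement not satisfied.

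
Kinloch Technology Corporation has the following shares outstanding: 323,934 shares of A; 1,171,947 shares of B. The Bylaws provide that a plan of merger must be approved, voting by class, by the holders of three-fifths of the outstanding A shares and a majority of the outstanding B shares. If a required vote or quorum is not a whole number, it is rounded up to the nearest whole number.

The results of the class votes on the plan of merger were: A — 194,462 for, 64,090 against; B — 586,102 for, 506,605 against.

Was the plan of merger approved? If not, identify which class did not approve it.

A: 3/5 of 323934 = 194360.40, rounded up to 194361; 194,361 required, 194,462 in favor — approved.
B: a majority of 1171947 is 585974; 585,974 required, 586,102 in favor — approved.

Approved — every class gave the required vote.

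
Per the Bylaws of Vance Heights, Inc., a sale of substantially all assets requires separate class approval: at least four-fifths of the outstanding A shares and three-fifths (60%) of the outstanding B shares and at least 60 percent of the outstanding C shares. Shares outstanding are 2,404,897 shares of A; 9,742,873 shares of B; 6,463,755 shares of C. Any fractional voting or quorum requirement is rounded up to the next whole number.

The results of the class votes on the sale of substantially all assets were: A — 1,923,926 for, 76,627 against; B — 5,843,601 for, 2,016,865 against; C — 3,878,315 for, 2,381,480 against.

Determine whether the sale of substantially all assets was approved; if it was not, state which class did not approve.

Not approved — the B shares did not give the required vote.

A: 4/5 of 2404897 = 1923917.60, rounded up to 1923918; 1,923,918 required, 1,923,926 in favor — approved.
B: 3/5 of 9742873 = 5845723.80, rounded up to 5845724; 5,845,724 required, 5,843,601 in favor — not approved.
C: 3/5 of 6463755 = 3878253; 3,878,253 required, 3,878,315 in favor — approved.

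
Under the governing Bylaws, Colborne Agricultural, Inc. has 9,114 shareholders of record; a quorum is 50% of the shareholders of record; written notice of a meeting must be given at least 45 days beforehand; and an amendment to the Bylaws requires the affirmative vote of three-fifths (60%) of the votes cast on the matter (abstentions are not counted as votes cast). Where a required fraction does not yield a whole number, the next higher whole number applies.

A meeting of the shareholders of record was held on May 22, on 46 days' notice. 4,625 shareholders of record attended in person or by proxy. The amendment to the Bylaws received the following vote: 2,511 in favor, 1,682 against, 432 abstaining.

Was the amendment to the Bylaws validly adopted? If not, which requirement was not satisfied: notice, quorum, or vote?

Notice: 46 days given; 45 required. Satisfied.
Quorum: 50% of 9,114 = 4,557; 4,625 present. Satisfied.
Vote: requires three-fifths of the votes cast (4,625 − 432 abstaining = 4,193); 3/5 of 4193 = 2515.80, rounded up to 2516, so 2,516 needed; 2,511 in favor. Not satisfied.

Invalid — vote requirement not satisfied.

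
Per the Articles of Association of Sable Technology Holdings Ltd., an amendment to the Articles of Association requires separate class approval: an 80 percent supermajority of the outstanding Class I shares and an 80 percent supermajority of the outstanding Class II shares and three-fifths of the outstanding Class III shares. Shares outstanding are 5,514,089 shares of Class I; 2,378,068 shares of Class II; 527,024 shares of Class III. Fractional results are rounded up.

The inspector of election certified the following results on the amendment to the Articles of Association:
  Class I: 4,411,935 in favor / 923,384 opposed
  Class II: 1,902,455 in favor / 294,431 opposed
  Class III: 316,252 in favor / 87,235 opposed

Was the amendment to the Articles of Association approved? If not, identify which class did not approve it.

Approved — every class gave the required vote.

Class I: 4/5 of 5514089 = 4411271.20, rounded up to 4411272; 4,411,272 required, 4,411,935 in favor — approved.
Class II: 4/5 of 2378068 = 1902454.40, rounded up to 1902455; 1,902,455 required, 1,902,455 in favor — approved.
Class III: 3/5 of 527024 = 316214.40, rounded up to 316215; 316,215 required, 316,252 in favor — approved.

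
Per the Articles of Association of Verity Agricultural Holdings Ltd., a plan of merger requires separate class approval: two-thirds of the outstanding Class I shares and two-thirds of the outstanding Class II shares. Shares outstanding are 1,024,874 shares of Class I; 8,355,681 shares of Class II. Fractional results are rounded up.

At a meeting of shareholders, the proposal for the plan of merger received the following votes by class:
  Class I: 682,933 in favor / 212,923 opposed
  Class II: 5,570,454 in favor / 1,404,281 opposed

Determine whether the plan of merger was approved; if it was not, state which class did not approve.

Not approved — the Class I shares did not give the required vote.

Class I: 2/3 of 1024874 = 683249.33, rounded up to 683250; 683,250 required, 682,933 in favor — not approved.
Class II: 2/3 of 8355681 = 5570454; 5,570,454 required, 5,570,454 in favor — approved.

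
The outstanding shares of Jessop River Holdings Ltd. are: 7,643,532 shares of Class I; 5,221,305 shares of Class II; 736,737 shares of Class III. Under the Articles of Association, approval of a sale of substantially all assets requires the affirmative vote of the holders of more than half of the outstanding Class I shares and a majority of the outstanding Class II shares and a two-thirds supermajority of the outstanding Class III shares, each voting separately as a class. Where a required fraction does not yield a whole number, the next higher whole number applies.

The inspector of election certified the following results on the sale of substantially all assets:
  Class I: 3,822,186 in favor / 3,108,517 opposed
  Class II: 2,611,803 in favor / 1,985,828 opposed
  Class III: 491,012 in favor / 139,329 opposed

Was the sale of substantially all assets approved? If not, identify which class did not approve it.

Not approved — the Class III shares did not give the required vote.

Class I: a majority of 7643532 is 3821767; 3,821,767 required, 3,822,186 in favor — approved.
Class II: a majority of 5221305 is 2610653; 2,610,653 required, 2,611,803 in favor — approved.
Class III: 2/3 of 736737 = 491158; 491,158 required, 491,012 in favor — not approved.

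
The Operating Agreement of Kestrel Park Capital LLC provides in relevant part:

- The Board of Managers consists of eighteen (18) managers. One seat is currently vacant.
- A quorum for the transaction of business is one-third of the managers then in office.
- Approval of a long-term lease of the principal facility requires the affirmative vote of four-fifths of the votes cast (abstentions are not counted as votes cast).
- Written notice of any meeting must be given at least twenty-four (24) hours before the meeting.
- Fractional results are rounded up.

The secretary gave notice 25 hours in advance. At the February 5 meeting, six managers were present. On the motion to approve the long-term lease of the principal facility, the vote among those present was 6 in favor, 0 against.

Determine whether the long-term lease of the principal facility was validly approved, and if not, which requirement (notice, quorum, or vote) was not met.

Valid — all requirements satisfied.

Notice: 25 hours given; 24 required (25 ≥ 24). Satisfied.
Quorum: 6 present; quorum is 6. Satisfied.
Vote: the long-term lease of the principal facility requires four-fifths of the votes cast (6). 4/5 of 6 = 4.80, rounded up to 5, so 5 affirmative votes are needed; 6 voted in favor. Satisfied.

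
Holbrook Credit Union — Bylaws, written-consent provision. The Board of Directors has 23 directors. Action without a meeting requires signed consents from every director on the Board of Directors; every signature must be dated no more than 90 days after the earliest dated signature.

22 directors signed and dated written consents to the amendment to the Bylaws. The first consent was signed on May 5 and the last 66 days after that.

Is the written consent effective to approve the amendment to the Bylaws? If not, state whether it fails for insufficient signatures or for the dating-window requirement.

Signatures required: every one of 23 — unanimous means all 23, so 23 needed; 22 signed. Insufficient.
Dating window: the latest signature is 66 days after the earliest; the limit is 90 days. Within the window.

Not effective — insufficient signatures.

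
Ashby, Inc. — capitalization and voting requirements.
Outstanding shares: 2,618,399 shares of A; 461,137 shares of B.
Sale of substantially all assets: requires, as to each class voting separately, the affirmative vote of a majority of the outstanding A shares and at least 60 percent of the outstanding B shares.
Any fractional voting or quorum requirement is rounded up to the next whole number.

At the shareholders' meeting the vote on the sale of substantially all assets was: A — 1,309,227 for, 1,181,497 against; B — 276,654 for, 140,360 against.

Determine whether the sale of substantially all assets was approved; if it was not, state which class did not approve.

Not approved — the B shares did not give the required vote.

A: a majority of 2618399 is 1309200; 1,309,200 required, 1,309,227 in favor — approved.
B: 3/5 of 461137 = 276682.20, rounded up to 276683; 276,683 required, 276,654 in favor — not approved.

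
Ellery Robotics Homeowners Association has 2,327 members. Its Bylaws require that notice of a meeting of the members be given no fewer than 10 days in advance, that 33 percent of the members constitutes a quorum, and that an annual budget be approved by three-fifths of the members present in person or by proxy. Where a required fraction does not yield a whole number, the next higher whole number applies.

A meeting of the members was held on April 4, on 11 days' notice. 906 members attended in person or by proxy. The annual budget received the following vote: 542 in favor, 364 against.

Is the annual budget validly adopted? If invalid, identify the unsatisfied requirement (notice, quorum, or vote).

Invalid — vote requirement not satisfied.

Notice: 11 days given; 10 required. Satisfied.
Quorum: 33% of 2,327 = 767.91, rounded up to 768; 906 present. Satisfied.
Vote: requires three-fifths of those present (906); 3/5 of 906 = 543.60, rounded up to 544, so 544 needed; 542 in favor. Not satisfied.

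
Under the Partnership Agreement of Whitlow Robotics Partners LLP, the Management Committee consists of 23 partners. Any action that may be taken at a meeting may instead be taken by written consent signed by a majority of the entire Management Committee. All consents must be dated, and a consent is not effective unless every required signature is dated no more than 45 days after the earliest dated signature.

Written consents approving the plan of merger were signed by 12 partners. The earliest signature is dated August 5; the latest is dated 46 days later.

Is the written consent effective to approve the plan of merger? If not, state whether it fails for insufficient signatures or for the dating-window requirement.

Not effective — dating-window requirement not satisfied.

Signatures required: a majority of 23 — a majority of 23 is 12, so 12 needed; 12 signed. Sufficient.
Dating window: the latest signature is 46 days after the earliest; the limit is 45 days. Outside the window.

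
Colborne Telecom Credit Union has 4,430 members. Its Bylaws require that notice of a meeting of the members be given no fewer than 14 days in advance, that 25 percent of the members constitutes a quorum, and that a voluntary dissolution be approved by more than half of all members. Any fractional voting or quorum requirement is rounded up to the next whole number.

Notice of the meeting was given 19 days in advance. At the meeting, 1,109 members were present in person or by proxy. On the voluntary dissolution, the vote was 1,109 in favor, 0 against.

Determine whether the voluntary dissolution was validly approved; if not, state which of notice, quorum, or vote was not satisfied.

Notice: 19 days given; 14 required. Satisfied.
Quorum: 25% of 4,430 = 1,107.50, rounded up to 1,108; 1,109 present. Satisfied.
Vote: requires a majority of all members (4,430); a majority of 4430 is 2216, so 2,216 needed; 1,109 in favor. Not satisfied.

Invalid — vote requirement not satisfied.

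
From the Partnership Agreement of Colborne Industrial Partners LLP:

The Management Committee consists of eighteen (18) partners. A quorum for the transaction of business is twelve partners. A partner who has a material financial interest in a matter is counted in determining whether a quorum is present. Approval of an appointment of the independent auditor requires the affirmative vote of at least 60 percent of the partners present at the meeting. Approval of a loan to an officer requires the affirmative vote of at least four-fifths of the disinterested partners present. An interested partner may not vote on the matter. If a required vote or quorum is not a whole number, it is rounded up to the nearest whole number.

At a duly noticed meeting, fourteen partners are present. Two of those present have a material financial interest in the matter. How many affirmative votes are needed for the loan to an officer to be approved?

The loan to an officer requires four-fifths of the disinterested partners present (14 − 2 = 12).
4/5 of 12 = 9.60, rounded up to 10.

10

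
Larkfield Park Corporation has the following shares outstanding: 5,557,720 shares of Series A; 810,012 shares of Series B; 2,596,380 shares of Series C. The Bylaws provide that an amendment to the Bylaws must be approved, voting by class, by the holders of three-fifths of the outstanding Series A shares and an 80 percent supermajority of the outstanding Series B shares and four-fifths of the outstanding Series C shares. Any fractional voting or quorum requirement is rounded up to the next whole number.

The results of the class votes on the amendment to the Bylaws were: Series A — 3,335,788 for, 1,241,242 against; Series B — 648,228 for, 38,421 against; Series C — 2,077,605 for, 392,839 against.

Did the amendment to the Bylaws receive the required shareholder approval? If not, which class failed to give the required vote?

Approved — every class gave the required vote.

Series A: 3/5 of 5557720 = 3334632; 3,334,632 required, 3,335,788 in favor — approved.
Series B: 4/5 of 810012 = 648009.60, rounded up to 648010; 648,010 required, 648,228 in favor — approved.
Series C: 4/5 of 2596380 = 2077104; 2,077,104 required, 2,077,605 in favor — approved.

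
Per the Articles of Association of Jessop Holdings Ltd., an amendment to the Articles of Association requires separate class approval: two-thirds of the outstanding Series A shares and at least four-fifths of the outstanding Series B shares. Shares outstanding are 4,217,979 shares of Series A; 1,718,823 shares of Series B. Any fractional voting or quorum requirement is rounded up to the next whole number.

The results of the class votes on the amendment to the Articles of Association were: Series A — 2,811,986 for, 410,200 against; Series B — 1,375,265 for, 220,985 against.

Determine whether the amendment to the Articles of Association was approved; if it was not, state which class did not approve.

Series A: 2/3 of 4217979 = 2811986; 2,811,986 required, 2,811,986 in favor — approved.
Series B: 4/5 of 1718823 = 1375058.40, rounded up to 1375059; 1,375,059 required, 1,375,265 in favor — approved.

Approved — every class gave the required vote.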